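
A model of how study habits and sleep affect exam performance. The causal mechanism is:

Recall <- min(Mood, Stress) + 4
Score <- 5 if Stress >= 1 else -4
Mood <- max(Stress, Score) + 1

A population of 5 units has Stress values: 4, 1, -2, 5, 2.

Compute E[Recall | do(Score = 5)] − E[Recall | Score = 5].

do(Score=5) breaks Score's dependence on Stress. With Score=5 fixed, Recall across the units is 8, 5, 2, 9, 6, mean 6.
Observing Score=5 restricts to units where Score's equation naturally yields 5: Stress ∈ {4, 1, 5, 2}. In that subpopulation Recall = 8, 5, 9, 6, mean 7.
Difference = 6 − 7 = -1.

-1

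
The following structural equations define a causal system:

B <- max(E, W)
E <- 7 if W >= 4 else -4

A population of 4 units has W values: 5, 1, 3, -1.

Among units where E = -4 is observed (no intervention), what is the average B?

Conditioning on E=-4 selects the 3 unit(s) with W ∈ {1, 3, -1}. Their B values: 1, 3, -1. Mean = 1.

1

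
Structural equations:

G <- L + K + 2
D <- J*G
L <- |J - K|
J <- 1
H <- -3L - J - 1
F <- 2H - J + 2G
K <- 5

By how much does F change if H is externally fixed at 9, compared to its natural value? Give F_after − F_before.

46

The intervention breaks the incoming arrows to H: H <- -3L - J - 1 no longer applies, and H = 9.
L = |J - K|  [with J=1, K=5]  = 4
G = L + K + 2  [with L=4, K=5]  = 11
F = 2H - J + 2G  [with H=9, J=1, G=11]  = 39
Without intervention: L = |J - K|  [with J=1, K=5]  = 4; G = L + K + 2  [with L=4, K=5]  = 11; H = -3L - J - 1  [with L=4, J=1]  = -14; F = 2H - J + 2G  [with H=-14, J=1, G=11]  = -7.
Change = 39 − (-7) = 46.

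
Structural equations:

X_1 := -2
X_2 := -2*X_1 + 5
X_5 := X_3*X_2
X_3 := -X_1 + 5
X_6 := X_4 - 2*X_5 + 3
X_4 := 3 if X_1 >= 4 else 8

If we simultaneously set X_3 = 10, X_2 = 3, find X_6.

Setting X_3 = 10, X_2 = 3 by intervention discards those variables' equations.
X_4 = 3 if X_1 >= 4 else 8  [with X_1=-2]  = 8
X_5 = X_3*X_2  [with X_3=10, X_2=3]  = 30
X_6 = X_4 - 2*X_5 + 3  [with X_4=8, X_5=30]  = -49

-49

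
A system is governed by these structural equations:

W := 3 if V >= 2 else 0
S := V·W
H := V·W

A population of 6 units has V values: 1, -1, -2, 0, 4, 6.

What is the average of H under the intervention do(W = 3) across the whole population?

do(W=3) breaks W's dependence on V. With W=3 fixed, H across the units is 3, -3, -6, 0, 12, 18, mean 4.

4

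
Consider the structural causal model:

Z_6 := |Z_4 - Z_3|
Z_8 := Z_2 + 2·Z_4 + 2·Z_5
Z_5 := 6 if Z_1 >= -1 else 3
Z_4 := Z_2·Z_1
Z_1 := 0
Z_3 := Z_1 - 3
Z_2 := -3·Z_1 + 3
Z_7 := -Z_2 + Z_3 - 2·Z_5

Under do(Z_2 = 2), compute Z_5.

6

do(Z_2=2) replaces the equation Z_2 := -3·Z_1 + 3 with the constant Z_2 = 2.
Since Z_5 is not a descendant of the intervened variable, it is unaffected.
Z_5 = 6 if Z_1 >= -1 else 3  [with Z_1=0]  = 6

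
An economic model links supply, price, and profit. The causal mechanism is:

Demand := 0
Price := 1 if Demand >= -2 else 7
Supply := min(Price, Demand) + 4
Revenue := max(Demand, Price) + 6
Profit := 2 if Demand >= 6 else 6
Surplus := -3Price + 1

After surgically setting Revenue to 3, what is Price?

The intervention breaks the incoming arrows to Revenue: Revenue := max(Demand, Price) + 6 no longer applies, and Revenue = 3.
Since Price is not a descendant of the intervened variable, it is unaffected.
Price = 1 if Demand >= -2 else 7  [with Demand=0]  = 1

1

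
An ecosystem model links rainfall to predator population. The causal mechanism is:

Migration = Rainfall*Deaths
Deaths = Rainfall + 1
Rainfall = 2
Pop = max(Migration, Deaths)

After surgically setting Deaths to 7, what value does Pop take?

Under do(Deaths=7), the mechanism Deaths = Rainfall + 1 is discarded; Deaths is fixed at 7.
Migration = Rainfall*Deaths  [with Rainfall=2, Deaths=7]  = 14
Pop = max(Migration, Deaths)  [with Migration=14, Deaths=7]  = 14

14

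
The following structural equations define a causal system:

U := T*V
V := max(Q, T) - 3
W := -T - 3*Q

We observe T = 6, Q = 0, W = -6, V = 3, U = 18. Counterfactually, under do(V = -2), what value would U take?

-12

Intervening sets V = -2 and removes its equation (V := max(Q, T) - 3).
U = T*V  [with T=6, V=-2]  = -12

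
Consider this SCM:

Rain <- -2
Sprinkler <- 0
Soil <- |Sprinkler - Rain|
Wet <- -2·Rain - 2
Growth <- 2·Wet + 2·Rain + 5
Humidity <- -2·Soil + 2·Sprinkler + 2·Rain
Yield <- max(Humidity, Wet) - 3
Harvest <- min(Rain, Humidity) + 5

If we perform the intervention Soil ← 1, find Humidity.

The intervention breaks the incoming arrows to Soil: Soil <- |Sprinkler - Rain| no longer applies, and Soil = 1.
Humidity = -2·Soil + 2·Sprinkler + 2·Rain  [with Soil=1, Sprinkler=0, Rain=-2]  = -6

-6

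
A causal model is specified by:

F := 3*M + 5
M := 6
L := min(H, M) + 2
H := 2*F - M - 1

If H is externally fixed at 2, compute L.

The intervention breaks the incoming arrows to H: H := 2*F - M - 1 no longer applies, and H = 2.
L = min(H, M) + 2  [with H=2, M=6]  = 4

4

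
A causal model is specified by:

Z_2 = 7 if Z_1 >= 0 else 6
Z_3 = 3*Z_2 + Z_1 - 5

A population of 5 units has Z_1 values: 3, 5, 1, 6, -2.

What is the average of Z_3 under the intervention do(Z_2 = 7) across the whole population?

18.6

do(Z_2=7) breaks Z_2's dependence on Z_1. With Z_2=7 fixed, Z_3 across the units is 19, 21, 17, 22, 14, mean 18.6.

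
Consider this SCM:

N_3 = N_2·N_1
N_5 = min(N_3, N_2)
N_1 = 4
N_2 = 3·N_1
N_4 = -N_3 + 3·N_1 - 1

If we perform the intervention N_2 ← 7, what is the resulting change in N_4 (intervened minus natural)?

Under do(N_2=7), the mechanism N_2 = 3·N_1 is discarded; N_2 is fixed at 7.
N_3 = N_2·N_1  [with N_2=7, N_1=4]  = 28
N_4 = -N_3 + 3·N_1 - 1  [with N_3=28, N_1=4]  = -17
Without intervention: N_2 = 3·N_1  [with N_1=4]  = 12; N_3 = N_2·N_1  [with N_2=12, N_1=4]  = 48; N_4 = -N_3 + 3·N_1 - 1  [with N_3=48, N_1=4]  = -37.
Change = -17 − (-37) = 20.

20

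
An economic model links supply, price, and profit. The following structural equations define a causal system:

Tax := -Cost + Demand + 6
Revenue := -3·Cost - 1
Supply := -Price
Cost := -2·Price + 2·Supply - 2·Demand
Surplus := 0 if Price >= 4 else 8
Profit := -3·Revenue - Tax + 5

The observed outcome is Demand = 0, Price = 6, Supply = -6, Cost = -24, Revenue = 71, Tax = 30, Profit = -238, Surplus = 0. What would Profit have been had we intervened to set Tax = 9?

Intervening sets Tax = 9 and removes its equation (Tax := -Cost + Demand + 6).
Supply = -Price  [with Price=6]  = -6
Cost = -2·Price + 2·Supply - 2·Demand  [with Price=6, Supply=-6, Demand=0]  = -24
Revenue = -3·Cost - 1  [with Cost=-24]  = 71
Profit = -3·Revenue - Tax + 5  [with Revenue=71, Tax=9]  = -217

-217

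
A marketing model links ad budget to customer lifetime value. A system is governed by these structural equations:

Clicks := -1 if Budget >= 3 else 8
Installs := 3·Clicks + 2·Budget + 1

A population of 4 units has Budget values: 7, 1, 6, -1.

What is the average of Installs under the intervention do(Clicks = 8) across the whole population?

31.5

Under do(Clicks=8), Clicks's equation is replaced by Clicks=8 for every unit. Per-unit Installs: 39, 27, 37, 23. Mean = 31.5.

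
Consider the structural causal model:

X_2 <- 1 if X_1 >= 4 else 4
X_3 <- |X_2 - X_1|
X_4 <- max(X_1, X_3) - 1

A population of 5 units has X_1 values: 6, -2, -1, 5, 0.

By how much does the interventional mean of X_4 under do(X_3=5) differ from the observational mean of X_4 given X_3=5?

-0.3

Under do(X_3=5), X_3's equation is replaced by X_3=5 for every unit. Per-unit X_4: 5, 4, 4, 4, 4. Mean = 4.2.
Conditioning on X_3=5 selects the 2 unit(s) with X_1 ∈ {6, -1}. Their X_4 values: 5, 4. Mean = 4.5.
Difference = 4.2 − 4.5 = -0.3.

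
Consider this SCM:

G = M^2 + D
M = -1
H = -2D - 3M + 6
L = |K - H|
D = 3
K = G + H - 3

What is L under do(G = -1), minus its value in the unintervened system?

3

Under do(G=-1), the mechanism G = M^2 + D is discarded; G is fixed at -1.
H = -2D - 3M + 6  [with D=3, M=-1]  = 3
K = G + H - 3  [with G=-1, H=3]  = -1
L = |K - H|  [with K=-1, H=3]  = 4
Without intervention: H = -2D - 3M + 6  [with D=3, M=-1]  = 3; G = M^2 + D  [with M=-1, D=3]  = 4; K = G + H - 3  [with G=4, H=3]  = 4; L = |K - H|  [with K=4, H=3]  = 1.
Change = 4 − 1 = 3.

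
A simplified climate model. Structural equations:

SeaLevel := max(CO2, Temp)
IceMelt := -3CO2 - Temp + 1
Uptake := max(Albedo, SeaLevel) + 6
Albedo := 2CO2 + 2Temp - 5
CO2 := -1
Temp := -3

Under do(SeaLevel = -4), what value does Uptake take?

The intervention breaks the incoming arrows to SeaLevel: SeaLevel := max(CO2, Temp) no longer applies, and SeaLevel = -4.
Albedo = 2CO2 + 2Temp - 5  [with CO2=-1, Temp=-3]  = -13
Uptake = max(Albedo, SeaLevel) + 6  [with Albedo=-13, SeaLevel=-4]  = 2

2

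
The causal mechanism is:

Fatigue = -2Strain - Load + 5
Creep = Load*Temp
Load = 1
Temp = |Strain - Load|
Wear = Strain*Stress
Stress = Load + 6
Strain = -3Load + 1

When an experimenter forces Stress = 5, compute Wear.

Under do(Stress=5), the mechanism Stress = Load + 6 is discarded; Stress is fixed at 5.
Strain = -3Load + 1  [with Load=1]  = -2
Wear = Strain*Stress  [with Strain=-2, Stress=5]  = -10

-10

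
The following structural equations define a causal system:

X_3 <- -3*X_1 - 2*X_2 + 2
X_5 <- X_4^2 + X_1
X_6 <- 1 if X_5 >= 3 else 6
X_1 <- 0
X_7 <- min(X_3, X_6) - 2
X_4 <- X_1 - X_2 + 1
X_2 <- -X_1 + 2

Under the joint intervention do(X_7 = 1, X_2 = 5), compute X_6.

1

Under do(X_7 = 1, X_2 = 5), each intervened variable's structural equation is replaced by its fixed value.
X_4 = X_1 - X_2 + 1  [with X_1=0, X_2=5]  = -4
X_5 = X_4^2 + X_1  [with X_4=-4, X_1=0]  = 16
X_6 = 1 if X_5 >= 3 else 6  [with X_5=16]  = 1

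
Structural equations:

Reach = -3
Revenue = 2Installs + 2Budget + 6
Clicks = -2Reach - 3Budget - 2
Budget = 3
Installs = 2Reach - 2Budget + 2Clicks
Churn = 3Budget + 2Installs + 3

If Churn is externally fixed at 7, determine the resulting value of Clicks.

-5

do(Churn=7) replaces the equation Churn = 3Budget + 2Installs + 3 with the constant Churn = 7.
Clicks is not downstream of the intervention, so its value is determined by the original equations.
Clicks = -2Reach - 3Budget - 2  [with Reach=-3, Budget=3]  = -5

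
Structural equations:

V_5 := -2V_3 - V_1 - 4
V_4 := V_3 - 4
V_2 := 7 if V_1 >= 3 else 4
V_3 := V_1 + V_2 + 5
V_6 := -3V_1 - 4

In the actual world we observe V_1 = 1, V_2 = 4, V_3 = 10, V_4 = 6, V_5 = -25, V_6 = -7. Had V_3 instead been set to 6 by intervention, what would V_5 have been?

-17

do(V_3=6) replaces the equation V_3 := V_1 + V_2 + 5 with the constant V_3 = 6.
V_5 = -2V_3 - V_1 - 4  [with V_3=6, V_1=1]  = -17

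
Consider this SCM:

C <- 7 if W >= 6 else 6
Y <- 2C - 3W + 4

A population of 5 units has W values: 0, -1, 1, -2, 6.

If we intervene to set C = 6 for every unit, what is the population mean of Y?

13.6

Every unit gets C=6 under the intervention. Y values become 16, 19, 13, 22, -2; E[Y|do(C=6)] = 13.6.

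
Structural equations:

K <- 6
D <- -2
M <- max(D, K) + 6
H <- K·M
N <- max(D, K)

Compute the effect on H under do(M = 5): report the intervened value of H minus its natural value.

-42

The intervention breaks the incoming arrows to M: M <- max(D, K) + 6 no longer applies, and M = 5.
H = K·M  [with K=6, M=5]  = 30
Without intervention: M = max(D, K) + 6  [with D=-2, K=6]  = 12; H = K·M  [with K=6, M=12]  = 72.
Change = 30 − 72 = -42.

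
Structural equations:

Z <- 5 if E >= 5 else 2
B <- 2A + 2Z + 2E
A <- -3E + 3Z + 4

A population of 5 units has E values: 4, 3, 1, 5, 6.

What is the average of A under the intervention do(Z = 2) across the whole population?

-1.4

Every unit gets Z=2 under the intervention. A values become -2, 1, 7, -5, -8; E[A|do(Z=2)] = -1.4.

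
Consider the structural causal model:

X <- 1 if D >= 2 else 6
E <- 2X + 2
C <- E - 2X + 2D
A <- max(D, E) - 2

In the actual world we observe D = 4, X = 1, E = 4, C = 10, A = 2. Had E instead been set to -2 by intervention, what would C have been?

4

The intervention breaks the incoming arrows to E: E <- 2X + 2 no longer applies, and E = -2.
X = 1 if D >= 2 else 6  [with D=4]  = 1
C = E - 2X + 2D  [with E=-2, X=1, D=4]  = 4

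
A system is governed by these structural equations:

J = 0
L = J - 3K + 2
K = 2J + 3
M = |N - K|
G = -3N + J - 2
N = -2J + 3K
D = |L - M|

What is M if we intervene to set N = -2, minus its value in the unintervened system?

The intervention breaks the incoming arrows to N: N = -2J + 3K no longer applies, and N = -2.
K = 2J + 3  [with J=0]  = 3
M = |N - K|  [with N=-2, K=3]  = 5
Without intervention: K = 2J + 3  [with J=0]  = 3; N = -2J + 3K  [with J=0, K=3]  = 9; M = |N - K|  [with N=9, K=3]  = 6.
Change = 5 − 6 = -1.

-1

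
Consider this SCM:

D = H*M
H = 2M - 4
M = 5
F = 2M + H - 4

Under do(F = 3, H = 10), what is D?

50

The joint intervention fixes F = 3, H = 10, removing each variable's own equation.
D = H*M  [with H=10, M=5]  = 50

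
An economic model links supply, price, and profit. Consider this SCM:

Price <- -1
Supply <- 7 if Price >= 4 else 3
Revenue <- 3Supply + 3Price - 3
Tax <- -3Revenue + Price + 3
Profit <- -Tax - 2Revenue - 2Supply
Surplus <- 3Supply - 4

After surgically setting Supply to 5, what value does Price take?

Under do(Supply=5), the mechanism Supply <- 7 if Price >= 4 else 3 is discarded; Supply is fixed at 5.
Price is not downstream of the intervention, so its value is determined by the original equations.

-1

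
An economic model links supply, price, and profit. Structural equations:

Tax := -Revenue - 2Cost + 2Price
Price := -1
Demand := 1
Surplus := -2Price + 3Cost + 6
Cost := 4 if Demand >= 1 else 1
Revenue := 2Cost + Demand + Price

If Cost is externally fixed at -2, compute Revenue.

-4

The intervention breaks the incoming arrows to Cost: Cost := 4 if Demand >= 1 else 1 no longer applies, and Cost = -2.
Revenue = 2Cost + Demand + Price  [with Cost=-2, Demand=1, Price=-1]  = -4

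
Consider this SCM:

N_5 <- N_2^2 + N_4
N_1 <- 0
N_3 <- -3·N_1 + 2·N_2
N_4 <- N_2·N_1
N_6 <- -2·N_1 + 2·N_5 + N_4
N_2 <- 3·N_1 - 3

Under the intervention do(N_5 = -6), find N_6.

-12

The intervention breaks the incoming arrows to N_5: N_5 <- N_2^2 + N_4 no longer applies, and N_5 = -6.
N_2 = 3·N_1 - 3  [with N_1=0]  = -3
N_4 = N_2·N_1  [with N_2=-3, N_1=0]  = 0
N_6 = -2·N_1 + 2·N_5 + N_4  [with N_1=0, N_5=-6, N_4=0]  = -12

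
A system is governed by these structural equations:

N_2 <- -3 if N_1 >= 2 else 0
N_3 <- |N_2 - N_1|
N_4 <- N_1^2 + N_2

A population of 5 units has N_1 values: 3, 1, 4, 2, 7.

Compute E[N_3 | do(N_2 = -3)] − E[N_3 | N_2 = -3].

Every unit gets N_2=-3 under the intervention. N_3 values become 6, 4, 7, 5, 10; E[N_3|do(N_2=-3)] = 6.4.
E[N_3|N_2=-3] averages over only the 4 units with N_2=-3 (N_1 = 3, 4, 2, 7): N_3 = 6, 7, 5, 10, mean 7.
Difference = 6.4 − 7 = -0.6.

-0.6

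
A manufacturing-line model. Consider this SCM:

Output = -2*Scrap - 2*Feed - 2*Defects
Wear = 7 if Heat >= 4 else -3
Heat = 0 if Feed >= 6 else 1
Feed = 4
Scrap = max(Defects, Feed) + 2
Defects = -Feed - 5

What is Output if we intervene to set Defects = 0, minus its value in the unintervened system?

-18

Under do(Defects=0), the mechanism Defects = -Feed - 5 is discarded; Defects is fixed at 0.
Scrap = max(Defects, Feed) + 2  [with Defects=0, Feed=4]  = 6
Output = -2*Scrap - 2*Feed - 2*Defects  [with Scrap=6, Feed=4, Defects=0]  = -20
Without intervention: Defects = -Feed - 5  [with Feed=4]  = -9; Scrap = max(Defects, Feed) + 2  [with Defects=-9, Feed=4]  = 6; Output = -2*Scrap - 2*Feed - 2*Defects  [with Scrap=6, Feed=4, Defects=-9]  = -2.
Change = -20 − (-2) = -18.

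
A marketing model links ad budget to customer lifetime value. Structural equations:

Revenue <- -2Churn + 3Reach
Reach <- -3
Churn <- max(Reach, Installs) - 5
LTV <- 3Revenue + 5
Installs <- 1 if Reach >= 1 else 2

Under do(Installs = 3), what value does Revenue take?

Under do(Installs=3), the mechanism Installs <- 1 if Reach >= 1 else 2 is discarded; Installs is fixed at 3.
Churn = max(Reach, Installs) - 5  [with Reach=-3, Installs=3]  = -2
Revenue = -2Churn + 3Reach  [with Churn=-2, Reach=-3]  = -5

-5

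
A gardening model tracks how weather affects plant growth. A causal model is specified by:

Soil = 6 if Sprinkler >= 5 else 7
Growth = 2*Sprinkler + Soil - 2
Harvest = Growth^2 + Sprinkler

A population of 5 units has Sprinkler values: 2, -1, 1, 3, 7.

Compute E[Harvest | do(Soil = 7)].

do(Soil=7) breaks Soil's dependence on Sprinkler. With Soil=7 fixed, Harvest across the units is 83, 8, 50, 124, 368, mean 126.6.

126.6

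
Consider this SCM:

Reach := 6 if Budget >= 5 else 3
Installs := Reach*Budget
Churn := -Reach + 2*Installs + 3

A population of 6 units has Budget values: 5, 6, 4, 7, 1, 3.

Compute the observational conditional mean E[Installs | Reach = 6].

Observing Reach=6 restricts to units where Reach's equation naturally yields 6: Budget ∈ {5, 6, 7}. In that subpopulation Installs = 30, 36, 42, mean 36.

36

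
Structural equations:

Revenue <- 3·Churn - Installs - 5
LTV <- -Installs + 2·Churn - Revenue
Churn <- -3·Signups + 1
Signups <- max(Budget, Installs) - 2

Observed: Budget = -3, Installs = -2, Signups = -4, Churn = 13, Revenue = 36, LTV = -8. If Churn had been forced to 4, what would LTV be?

1

Under do(Churn=4), the mechanism Churn <- -3·Signups + 1 is discarded; Churn is fixed at 4.
Revenue = 3·Churn - Installs - 5  [with Churn=4, Installs=-2]  = 9
LTV = -Installs + 2·Churn - Revenue  [with Installs=-2, Churn=4, Revenue=9]  = 1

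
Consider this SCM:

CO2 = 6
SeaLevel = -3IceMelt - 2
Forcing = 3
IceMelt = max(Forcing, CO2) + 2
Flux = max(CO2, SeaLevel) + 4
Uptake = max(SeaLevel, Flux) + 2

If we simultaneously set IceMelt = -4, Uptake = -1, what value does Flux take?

The joint intervention fixes IceMelt = -4, Uptake = -1, removing each variable's own equation.
SeaLevel = -3IceMelt - 2  [with IceMelt=-4]  = 10
Flux = max(CO2, SeaLevel) + 4  [with CO2=6, SeaLevel=10]  = 14

14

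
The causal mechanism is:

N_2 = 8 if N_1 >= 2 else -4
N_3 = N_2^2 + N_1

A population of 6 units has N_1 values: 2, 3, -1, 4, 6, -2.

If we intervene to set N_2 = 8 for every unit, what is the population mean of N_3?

do(N_2=8) breaks N_2's dependence on N_1. With N_2=8 fixed, N_3 across the units is 66, 67, 63, 68, 70, 62, mean 66.

66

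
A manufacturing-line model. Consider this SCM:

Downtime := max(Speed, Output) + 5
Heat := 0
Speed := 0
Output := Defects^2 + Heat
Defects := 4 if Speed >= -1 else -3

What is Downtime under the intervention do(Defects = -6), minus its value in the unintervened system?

do(Defects=-6) replaces the equation Defects := 4 if Speed >= -1 else -3 with the constant Defects = -6.
Output = Defects^2 + Heat  [with Defects=-6, Heat=0]  = 36
Downtime = max(Speed, Output) + 5  [with Speed=0, Output=36]  = 41
Without intervention: Defects = 4 if Speed >= -1 else -3  [with Speed=0]  = 4; Output = Defects^2 + Heat  [with Defects=4, Heat=0]  = 16; Downtime = max(Speed, Output) + 5  [with Speed=0, Output=16]  = 21.
Change = 41 − 21 = 20.

20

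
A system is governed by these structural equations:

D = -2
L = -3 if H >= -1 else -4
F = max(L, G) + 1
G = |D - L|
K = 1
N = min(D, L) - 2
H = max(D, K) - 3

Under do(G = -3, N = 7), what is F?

-2

Setting G = -3, N = 7 by intervention discards those variables' equations.
H = max(D, K) - 3  [with D=-2, K=1]  = -2
L = -3 if H >= -1 else -4  [with H=-2]  = -4
F = max(L, G) + 1  [with L=-4, G=-3]  = -2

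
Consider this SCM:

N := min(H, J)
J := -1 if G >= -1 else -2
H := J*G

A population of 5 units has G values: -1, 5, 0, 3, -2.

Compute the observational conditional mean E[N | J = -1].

-2.5

Conditioning on J=-1 selects the 4 unit(s) with G ∈ {-1, 5, 0, 3}. Their N values: -1, -5, -1, -3. Mean = -2.5.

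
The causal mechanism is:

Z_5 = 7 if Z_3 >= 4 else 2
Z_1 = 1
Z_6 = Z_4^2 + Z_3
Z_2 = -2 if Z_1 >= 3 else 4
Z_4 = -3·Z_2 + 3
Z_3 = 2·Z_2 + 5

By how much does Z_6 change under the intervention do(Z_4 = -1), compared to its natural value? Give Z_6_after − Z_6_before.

Under do(Z_4=-1), the mechanism Z_4 = -3·Z_2 + 3 is discarded; Z_4 is fixed at -1.
Z_2 = -2 if Z_1 >= 3 else 4  [with Z_1=1]  = 4
Z_3 = 2·Z_2 + 5  [with Z_2=4]  = 13
Z_6 = Z_4^2 + Z_3  [with Z_4=-1, Z_3=13]  = 14
Without intervention: Z_2 = -2 if Z_1 >= 3 else 4  [with Z_1=1]  = 4; Z_3 = 2·Z_2 + 5  [with Z_2=4]  = 13; Z_4 = -3·Z_2 + 3  [with Z_2=4]  = -9; Z_6 = Z_4^2 + Z_3  [with Z_4=-9, Z_3=13]  = 94.
Change = 14 − 94 = -80.

-80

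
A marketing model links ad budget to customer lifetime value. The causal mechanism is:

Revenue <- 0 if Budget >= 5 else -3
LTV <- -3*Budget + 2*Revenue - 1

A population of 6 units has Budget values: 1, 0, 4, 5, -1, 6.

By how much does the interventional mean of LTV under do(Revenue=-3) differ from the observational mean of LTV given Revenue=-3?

-4.5

Under do(Revenue=-3), Revenue's equation is replaced by Revenue=-3 for every unit. Per-unit LTV: -10, -7, -19, -22, -4, -25. Mean = -14.5.
Conditioning on Revenue=-3 selects the 4 unit(s) with Budget ∈ {1, 0, 4, -1}. Their LTV values: -10, -7, -19, -4. Mean = -10.
Difference = -14.5 − (-10) = -4.5.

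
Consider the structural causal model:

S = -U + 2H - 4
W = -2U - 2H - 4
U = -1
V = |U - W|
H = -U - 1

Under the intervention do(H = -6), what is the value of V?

11

do(H=-6) replaces the equation H = -U - 1 with the constant H = -6.
W = -2U - 2H - 4  [with U=-1, H=-6]  = 10
V = |U - W|  [with U=-1, W=10]  = 11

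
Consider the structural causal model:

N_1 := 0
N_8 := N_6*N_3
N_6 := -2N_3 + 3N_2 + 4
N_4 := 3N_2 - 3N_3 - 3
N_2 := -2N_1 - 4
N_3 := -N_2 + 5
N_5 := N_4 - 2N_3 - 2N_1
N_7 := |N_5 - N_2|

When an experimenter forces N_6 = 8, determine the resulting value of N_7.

56

Intervening sets N_6 = 8 and removes its equation (N_6 := -2N_3 + 3N_2 + 4).
No directed path runs from N_6 to N_7, so N_7 keeps its natural value.
N_2 = -2N_1 - 4  [with N_1=0]  = -4
N_3 = -N_2 + 5  [with N_2=-4]  = 9
N_4 = 3N_2 - 3N_3 - 3  [with N_2=-4, N_3=9]  = -42
N_5 = N_4 - 2N_3 - 2N_1  [with N_4=-42, N_3=9, N_1=0]  = -60
N_7 = |N_5 - N_2|  [with N_5=-60, N_2=-4]  = 56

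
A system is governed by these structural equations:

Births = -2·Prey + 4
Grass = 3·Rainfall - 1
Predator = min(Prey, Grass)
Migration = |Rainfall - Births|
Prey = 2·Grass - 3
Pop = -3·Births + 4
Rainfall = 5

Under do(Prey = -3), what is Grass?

14

Under do(Prey=-3), the mechanism Prey = 2·Grass - 3 is discarded; Prey is fixed at -3.
Since Grass is not a descendant of the intervened variable, it is unaffected.
Grass = 3·Rainfall - 1  [with Rainfall=5]  = 14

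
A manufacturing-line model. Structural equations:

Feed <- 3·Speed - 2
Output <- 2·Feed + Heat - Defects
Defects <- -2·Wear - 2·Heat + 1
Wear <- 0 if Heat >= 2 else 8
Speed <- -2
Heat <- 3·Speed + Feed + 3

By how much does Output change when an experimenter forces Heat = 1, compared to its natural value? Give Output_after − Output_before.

36

The intervention breaks the incoming arrows to Heat: Heat <- 3·Speed + Feed + 3 no longer applies, and Heat = 1.
Feed = 3·Speed - 2  [with Speed=-2]  = -8
Wear = 0 if Heat >= 2 else 8  [with Heat=1]  = 8
Defects = -2·Wear - 2·Heat + 1  [with Wear=8, Heat=1]  = -17
Output = 2·Feed + Heat - Defects  [with Feed=-8, Heat=1, Defects=-17]  = 2
Without intervention: Feed = 3·Speed - 2  [with Speed=-2]  = -8; Heat = 3·Speed + Feed + 3  [with Speed=-2, Feed=-8]  = -11; Wear = 0 if Heat >= 2 else 8  [with Heat=-11]  = 8; Defects = -2·Wear - 2·Heat + 1  [with Wear=8, Heat=-11]  = 7; Output = 2·Feed + Heat - Defects  [with Feed=-8, Heat=-11, Defects=7]  = -34.
Change = 2 − (-34) = 36.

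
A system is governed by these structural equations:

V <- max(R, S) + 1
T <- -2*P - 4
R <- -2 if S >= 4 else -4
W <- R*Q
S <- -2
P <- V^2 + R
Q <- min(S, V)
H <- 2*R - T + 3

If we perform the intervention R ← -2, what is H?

1

Under do(R=-2), the mechanism R <- -2 if S >= 4 else -4 is discarded; R is fixed at -2.
V = max(R, S) + 1  [with R=-2, S=-2]  = -1
P = V^2 + R  [with V=-1, R=-2]  = -1
T = -2*P - 4  [with P=-1]  = -2
H = 2*R - T + 3  [with R=-2, T=-2]  = 1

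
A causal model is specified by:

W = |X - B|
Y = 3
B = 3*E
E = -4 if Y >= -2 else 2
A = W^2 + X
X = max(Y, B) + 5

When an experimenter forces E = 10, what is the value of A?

Under do(E=10), the mechanism E = -4 if Y >= -2 else 2 is discarded; E is fixed at 10.
B = 3*E  [with E=10]  = 30
X = max(Y, B) + 5  [with Y=3, B=30]  = 35
W = |X - B|  [with X=35, B=30]  = 5
A = W^2 + X  [with W=5, X=35]  = 60

60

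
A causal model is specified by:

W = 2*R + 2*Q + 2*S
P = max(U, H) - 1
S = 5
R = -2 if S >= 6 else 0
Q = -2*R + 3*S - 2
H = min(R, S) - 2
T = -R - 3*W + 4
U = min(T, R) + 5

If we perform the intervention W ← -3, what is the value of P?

do(W=-3) replaces the equation W = 2*R + 2*Q + 2*S with the constant W = -3.
R = -2 if S >= 6 else 0  [with S=5]  = 0
H = min(R, S) - 2  [with R=0, S=5]  = -2
T = -R - 3*W + 4  [with R=0, W=-3]  = 13
U = min(T, R) + 5  [with T=13, R=0]  = 5
P = max(U, H) - 1  [with U=5, H=-2]  = 4

4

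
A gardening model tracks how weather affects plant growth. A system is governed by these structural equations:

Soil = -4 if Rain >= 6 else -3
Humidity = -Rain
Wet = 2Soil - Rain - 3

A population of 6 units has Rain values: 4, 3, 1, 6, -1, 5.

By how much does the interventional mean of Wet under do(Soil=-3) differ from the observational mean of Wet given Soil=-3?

Every unit gets Soil=-3 under the intervention. Wet values become -13, -12, -10, -15, -8, -14; E[Wet|do(Soil=-3)] = -12.
E[Wet|Soil=-3] averages over only the 5 units with Soil=-3 (Rain = 4, 3, 1, -1, 5): Wet = -13, -12, -10, -8, -14, mean -11.4.
Difference = -12 − (-11.4) = -0.6.

-0.6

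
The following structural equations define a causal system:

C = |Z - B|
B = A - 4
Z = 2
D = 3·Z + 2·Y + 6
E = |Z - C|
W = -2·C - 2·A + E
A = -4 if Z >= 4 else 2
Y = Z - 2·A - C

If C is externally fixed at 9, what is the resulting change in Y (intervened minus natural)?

-5

Under do(C=9), the mechanism C = |Z - B| is discarded; C is fixed at 9.
A = -4 if Z >= 4 else 2  [with Z=2]  = 2
Y = Z - 2·A - C  [with Z=2, A=2, C=9]  = -11
Without intervention: A = -4 if Z >= 4 else 2  [with Z=2]  = 2; B = A - 4  [with A=2]  = -2; C = |Z - B|  [with Z=2, B=-2]  = 4; Y = Z - 2·A - C  [with Z=2, A=2, C=4]  = -6.
Change = -11 − (-6) = -5.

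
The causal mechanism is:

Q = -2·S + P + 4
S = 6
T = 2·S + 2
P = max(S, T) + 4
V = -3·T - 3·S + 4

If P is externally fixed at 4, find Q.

-4

Intervening sets P = 4 and removes its equation (P = max(S, T) + 4).
Q = -2·S + P + 4  [with S=6, P=4]  = -4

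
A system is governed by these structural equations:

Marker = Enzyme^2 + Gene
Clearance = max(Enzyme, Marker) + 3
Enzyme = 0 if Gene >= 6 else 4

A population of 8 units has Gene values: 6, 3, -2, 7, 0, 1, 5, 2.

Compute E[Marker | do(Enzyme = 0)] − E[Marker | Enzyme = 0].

Under do(Enzyme=0), Enzyme's equation is replaced by Enzyme=0 for every unit. Per-unit Marker: 6, 3, -2, 7, 0, 1, 5, 2. Mean = 2.75.
Observing Enzyme=0 restricts to units where Enzyme's equation naturally yields 0: Gene ∈ {6, 7}. In that subpopulation Marker = 6, 7, mean 6.5.
Difference = 2.75 − 6.5 = -3.75.

-3.75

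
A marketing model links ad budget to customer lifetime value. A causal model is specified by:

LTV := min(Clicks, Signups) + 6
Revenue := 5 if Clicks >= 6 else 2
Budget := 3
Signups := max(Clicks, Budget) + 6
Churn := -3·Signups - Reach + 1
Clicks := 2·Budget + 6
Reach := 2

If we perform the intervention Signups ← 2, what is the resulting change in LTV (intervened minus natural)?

-10

The intervention breaks the incoming arrows to Signups: Signups := max(Clicks, Budget) + 6 no longer applies, and Signups = 2.
Clicks = 2·Budget + 6  [with Budget=3]  = 12
LTV = min(Clicks, Signups) + 6  [with Clicks=12, Signups=2]  = 8
Without intervention: Clicks = 2·Budget + 6  [with Budget=3]  = 12; Signups = max(Clicks, Budget) + 6  [with Clicks=12, Budget=3]  = 18; LTV = min(Clicks, Signups) + 6  [with Clicks=12, Signups=18]  = 18.
Change = 8 − 18 = -10.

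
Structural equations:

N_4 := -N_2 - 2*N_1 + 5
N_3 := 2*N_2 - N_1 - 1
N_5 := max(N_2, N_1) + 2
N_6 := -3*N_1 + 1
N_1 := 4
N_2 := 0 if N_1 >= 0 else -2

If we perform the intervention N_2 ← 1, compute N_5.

do(N_2=1) replaces the equation N_2 := 0 if N_1 >= 0 else -2 with the constant N_2 = 1.
N_5 = max(N_2, N_1) + 2  [with N_2=1, N_1=4]  = 6

6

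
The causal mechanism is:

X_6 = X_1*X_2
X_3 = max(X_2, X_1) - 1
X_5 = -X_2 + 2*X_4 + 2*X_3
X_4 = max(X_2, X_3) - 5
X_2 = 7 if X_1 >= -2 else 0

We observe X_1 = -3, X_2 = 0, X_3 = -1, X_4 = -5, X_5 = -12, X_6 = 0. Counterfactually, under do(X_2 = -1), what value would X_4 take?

-6

Under do(X_2=-1), the mechanism X_2 = 7 if X_1 >= -2 else 0 is discarded; X_2 is fixed at -1.
X_3 = max(X_2, X_1) - 1  [with X_2=-1, X_1=-3]  = -2
X_4 = max(X_2, X_3) - 5  [with X_2=-1, X_3=-2]  = -6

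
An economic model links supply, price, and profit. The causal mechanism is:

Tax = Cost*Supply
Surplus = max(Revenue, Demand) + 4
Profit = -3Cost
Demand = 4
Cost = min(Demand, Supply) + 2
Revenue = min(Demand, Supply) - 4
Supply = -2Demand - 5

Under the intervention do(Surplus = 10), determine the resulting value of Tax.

143

The intervention breaks the incoming arrows to Surplus: Surplus = max(Revenue, Demand) + 4 no longer applies, and Surplus = 10.
Tax is not downstream of the intervention, so its value is determined by the original equations.
Supply = -2Demand - 5  [with Demand=4]  = -13
Cost = min(Demand, Supply) + 2  [with Demand=4, Supply=-13]  = -11
Tax = Cost*Supply  [with Cost=-11, Supply=-13]  = 143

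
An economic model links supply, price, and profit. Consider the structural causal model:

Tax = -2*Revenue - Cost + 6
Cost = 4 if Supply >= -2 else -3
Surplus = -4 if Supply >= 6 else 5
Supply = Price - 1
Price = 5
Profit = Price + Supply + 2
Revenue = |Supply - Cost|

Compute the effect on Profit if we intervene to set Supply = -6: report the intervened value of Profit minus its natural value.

Under do(Supply=-6), the mechanism Supply = Price - 1 is discarded; Supply is fixed at -6.
Profit = Price + Supply + 2  [with Price=5, Supply=-6]  = 1
Without intervention: Supply = Price - 1  [with Price=5]  = 4; Profit = Price + Supply + 2  [with Price=5, Supply=4]  = 11.
Change = 1 − 11 = -10.

-10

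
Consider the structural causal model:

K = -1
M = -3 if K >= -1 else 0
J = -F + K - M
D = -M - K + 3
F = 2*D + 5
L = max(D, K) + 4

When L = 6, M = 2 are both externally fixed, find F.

Setting L = 6, M = 2 by intervention discards those variables' equations.
D = -M - K + 3  [with M=2, K=-1]  = 2
F = 2*D + 5  [with D=2]  = 9

9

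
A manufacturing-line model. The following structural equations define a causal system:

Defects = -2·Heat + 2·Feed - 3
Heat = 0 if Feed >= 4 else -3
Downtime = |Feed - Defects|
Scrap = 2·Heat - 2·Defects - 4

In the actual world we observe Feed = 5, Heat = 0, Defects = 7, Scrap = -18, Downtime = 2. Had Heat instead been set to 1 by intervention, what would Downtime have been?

do(Heat=1) replaces the equation Heat = 0 if Feed >= 4 else -3 with the constant Heat = 1.
Defects = -2·Heat + 2·Feed - 3  [with Heat=1, Feed=5]  = 5
Downtime = |Feed - Defects|  [with Feed=5, Defects=5]  = 0

0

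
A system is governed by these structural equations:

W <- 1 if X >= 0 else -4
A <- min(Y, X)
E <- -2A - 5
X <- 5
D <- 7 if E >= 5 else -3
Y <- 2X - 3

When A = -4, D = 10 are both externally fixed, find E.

The joint intervention fixes A = -4, D = 10, removing each variable's own equation.
E = -2A - 5  [with A=-4]  = 3

3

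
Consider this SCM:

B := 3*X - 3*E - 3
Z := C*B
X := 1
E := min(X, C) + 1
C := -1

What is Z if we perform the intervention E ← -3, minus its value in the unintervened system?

do(E=-3) replaces the equation E := min(X, C) + 1 with the constant E = -3.
B = 3*X - 3*E - 3  [with X=1, E=-3]  = 9
Z = C*B  [with C=-1, B=9]  = -9
Without intervention: E = min(X, C) + 1  [with X=1, C=-1]  = 0; B = 3*X - 3*E - 3  [with X=1, E=0]  = 0; Z = C*B  [with C=-1, B=0]  = 0.
Change = -9 − 0 = -9.

-9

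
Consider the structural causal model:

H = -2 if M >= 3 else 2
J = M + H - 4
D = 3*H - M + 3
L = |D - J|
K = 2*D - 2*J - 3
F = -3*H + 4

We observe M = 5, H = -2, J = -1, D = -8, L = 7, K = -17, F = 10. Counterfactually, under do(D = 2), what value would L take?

3

Intervening sets D = 2 and removes its equation (D = 3*H - M + 3).
H = -2 if M >= 3 else 2  [with M=5]  = -2
J = M + H - 4  [with M=5, H=-2]  = -1
L = |D - J|  [with D=2, J=-1]  = 3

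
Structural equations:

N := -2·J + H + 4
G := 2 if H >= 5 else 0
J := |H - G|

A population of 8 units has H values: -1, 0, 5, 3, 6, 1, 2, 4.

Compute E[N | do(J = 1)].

The intervention sets J=1 in all 8 units regardless of H. Recomputing N per unit gives 1, 2, 7, 5, 8, 3, 4, 6; average 4.5.

4.5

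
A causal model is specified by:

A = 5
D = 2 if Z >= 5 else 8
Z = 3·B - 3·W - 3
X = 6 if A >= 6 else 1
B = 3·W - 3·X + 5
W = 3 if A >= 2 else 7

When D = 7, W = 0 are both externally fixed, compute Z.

The joint intervention fixes D = 7, W = 0, removing each variable's own equation.
X = 6 if A >= 6 else 1  [with A=5]  = 1
B = 3·W - 3·X + 5  [with W=0, X=1]  = 2
Z = 3·B - 3·W - 3  [with B=2, W=0]  = 3

3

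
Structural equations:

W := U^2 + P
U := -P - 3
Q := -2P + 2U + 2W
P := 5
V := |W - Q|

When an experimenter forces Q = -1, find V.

70

Intervening sets Q = -1 and removes its equation (Q := -2P + 2U + 2W).
U = -P - 3  [with P=5]  = -8
W = U^2 + P  [with U=-8, P=5]  = 69
V = |W - Q|  [with W=69, Q=-1]  = 70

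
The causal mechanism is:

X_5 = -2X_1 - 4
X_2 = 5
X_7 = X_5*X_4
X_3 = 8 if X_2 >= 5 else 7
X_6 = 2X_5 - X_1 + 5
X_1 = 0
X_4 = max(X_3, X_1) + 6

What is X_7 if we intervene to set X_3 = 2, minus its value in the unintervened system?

24

The intervention breaks the incoming arrows to X_3: X_3 = 8 if X_2 >= 5 else 7 no longer applies, and X_3 = 2.
X_4 = max(X_3, X_1) + 6  [with X_3=2, X_1=0]  = 8
X_5 = -2X_1 - 4  [with X_1=0]  = -4
X_7 = X_5*X_4  [with X_5=-4, X_4=8]  = -32
Without intervention: X_3 = 8 if X_2 >= 5 else 7  [with X_2=5]  = 8; X_4 = max(X_3, X_1) + 6  [with X_3=8, X_1=0]  = 14; X_5 = -2X_1 - 4  [with X_1=0]  = -4; X_7 = X_5*X_4  [with X_5=-4, X_4=14]  = -56.
Change = -32 − (-56) = 24.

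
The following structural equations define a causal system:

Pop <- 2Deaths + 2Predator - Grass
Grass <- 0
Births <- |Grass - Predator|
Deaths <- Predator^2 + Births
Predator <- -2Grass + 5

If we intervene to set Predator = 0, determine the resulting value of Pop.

do(Predator=0) replaces the equation Predator <- -2Grass + 5 with the constant Predator = 0.
Births = |Grass - Predator|  [with Grass=0, Predator=0]  = 0
Deaths = Predator^2 + Births  [with Predator=0, Births=0]  = 0
Pop = 2Deaths + 2Predator - Grass  [with Deaths=0, Predator=0, Grass=0]  = 0

0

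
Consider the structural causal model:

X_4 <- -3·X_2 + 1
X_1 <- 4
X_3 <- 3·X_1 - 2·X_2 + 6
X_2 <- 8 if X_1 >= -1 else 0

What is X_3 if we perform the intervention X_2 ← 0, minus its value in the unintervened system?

The intervention breaks the incoming arrows to X_2: X_2 <- 8 if X_1 >= -1 else 0 no longer applies, and X_2 = 0.
X_3 = 3·X_1 - 2·X_2 + 6  [with X_1=4, X_2=0]  = 18
Without intervention: X_2 = 8 if X_1 >= -1 else 0  [with X_1=4]  = 8; X_3 = 3·X_1 - 2·X_2 + 6  [with X_1=4, X_2=8]  = 2.
Change = 18 − 2 = 16.

16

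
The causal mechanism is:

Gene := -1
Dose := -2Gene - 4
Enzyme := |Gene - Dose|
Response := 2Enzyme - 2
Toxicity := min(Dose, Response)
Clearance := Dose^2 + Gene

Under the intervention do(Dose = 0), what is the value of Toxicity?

do(Dose=0) replaces the equation Dose := -2Gene - 4 with the constant Dose = 0.
Enzyme = |Gene - Dose|  [with Gene=-1, Dose=0]  = 1
Response = 2Enzyme - 2  [with Enzyme=1]  = 0
Toxicity = min(Dose, Response)  [with Dose=0, Response=0]  = 0

0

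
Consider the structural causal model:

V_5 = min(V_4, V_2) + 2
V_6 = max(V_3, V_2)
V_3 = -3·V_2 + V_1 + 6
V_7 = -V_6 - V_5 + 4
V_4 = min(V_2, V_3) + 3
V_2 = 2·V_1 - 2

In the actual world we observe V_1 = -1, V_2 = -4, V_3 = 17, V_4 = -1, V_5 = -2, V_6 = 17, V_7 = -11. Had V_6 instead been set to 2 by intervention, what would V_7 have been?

4

Intervening sets V_6 = 2 and removes its equation (V_6 = max(V_3, V_2)).
V_2 = 2·V_1 - 2  [with V_1=-1]  = -4
V_3 = -3·V_2 + V_1 + 6  [with V_2=-4, V_1=-1]  = 17
V_4 = min(V_2, V_3) + 3  [with V_2=-4, V_3=17]  = -1
V_5 = min(V_4, V_2) + 2  [with V_4=-1, V_2=-4]  = -2
V_7 = -V_6 - V_5 + 4  [with V_6=2, V_5=-2]  = 4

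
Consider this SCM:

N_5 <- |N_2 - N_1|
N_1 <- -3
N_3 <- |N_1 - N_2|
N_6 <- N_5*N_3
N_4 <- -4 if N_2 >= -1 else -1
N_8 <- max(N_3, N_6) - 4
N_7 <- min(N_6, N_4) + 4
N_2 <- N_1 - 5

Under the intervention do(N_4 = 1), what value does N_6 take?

Under do(N_4=1), the mechanism N_4 <- -4 if N_2 >= -1 else -1 is discarded; N_4 is fixed at 1.
Since N_6 is not a descendant of the intervened variable, it is unaffected.
N_2 = N_1 - 5  [with N_1=-3]  = -8
N_3 = |N_1 - N_2|  [with N_1=-3, N_2=-8]  = 5
N_5 = |N_2 - N_1|  [with N_2=-8, N_1=-3]  = 5
N_6 = N_5*N_3  [with N_5=5, N_3=5]  = 25

25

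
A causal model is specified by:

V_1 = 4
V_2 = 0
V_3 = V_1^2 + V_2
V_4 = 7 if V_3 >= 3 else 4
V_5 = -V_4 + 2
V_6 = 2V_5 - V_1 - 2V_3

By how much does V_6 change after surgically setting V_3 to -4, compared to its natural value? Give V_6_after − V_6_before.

46

The intervention breaks the incoming arrows to V_3: V_3 = V_1^2 + V_2 no longer applies, and V_3 = -4.
V_4 = 7 if V_3 >= 3 else 4  [with V_3=-4]  = 4
V_5 = -V_4 + 2  [with V_4=4]  = -2
V_6 = 2V_5 - V_1 - 2V_3  [with V_5=-2, V_1=4, V_3=-4]  = 0
Without intervention: V_3 = V_1^2 + V_2  [with V_1=4, V_2=0]  = 16; V_4 = 7 if V_3 >= 3 else 4  [with V_3=16]  = 7; V_5 = -V_4 + 2  [with V_4=7]  = -5; V_6 = 2V_5 - V_1 - 2V_3  [with V_5=-5, V_1=4, V_3=16]  = -46.
Change = 0 − (-46) = 46.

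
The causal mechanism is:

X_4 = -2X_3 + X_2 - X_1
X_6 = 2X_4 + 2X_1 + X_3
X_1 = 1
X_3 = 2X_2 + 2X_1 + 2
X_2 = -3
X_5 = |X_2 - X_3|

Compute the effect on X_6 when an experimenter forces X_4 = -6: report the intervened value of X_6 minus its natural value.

Under do(X_4=-6), the mechanism X_4 = -2X_3 + X_2 - X_1 is discarded; X_4 is fixed at -6.
X_3 = 2X_2 + 2X_1 + 2  [with X_2=-3, X_1=1]  = -2
X_6 = 2X_4 + 2X_1 + X_3  [with X_4=-6, X_1=1, X_3=-2]  = -12
Without intervention: X_3 = 2X_2 + 2X_1 + 2  [with X_2=-3, X_1=1]  = -2; X_4 = -2X_3 + X_2 - X_1  [with X_3=-2, X_2=-3, X_1=1]  = 0; X_6 = 2X_4 + 2X_1 + X_3  [with X_4=0, X_1=1, X_3=-2]  = 0.
Change = -12 − 0 = -12.

-12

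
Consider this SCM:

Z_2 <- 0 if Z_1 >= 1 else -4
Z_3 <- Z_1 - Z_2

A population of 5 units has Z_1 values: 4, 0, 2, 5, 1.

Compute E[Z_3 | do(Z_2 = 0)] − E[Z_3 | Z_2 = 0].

do(Z_2=0) breaks Z_2's dependence on Z_1. With Z_2=0 fixed, Z_3 across the units is 4, 0, 2, 5, 1, mean 2.4.
E[Z_3|Z_2=0] averages over only the 4 units with Z_2=0 (Z_1 = 4, 2, 5, 1): Z_3 = 4, 2, 5, 1, mean 3.
Difference = 2.4 − 3 = -0.6.

-0.6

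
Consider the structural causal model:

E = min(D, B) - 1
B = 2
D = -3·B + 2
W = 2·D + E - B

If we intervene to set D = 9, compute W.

Under do(D=9), the mechanism D = -3·B + 2 is discarded; D is fixed at 9.
E = min(D, B) - 1  [with D=9, B=2]  = 1
W = 2·D + E - B  [with D=9, E=1, B=2]  = 17

17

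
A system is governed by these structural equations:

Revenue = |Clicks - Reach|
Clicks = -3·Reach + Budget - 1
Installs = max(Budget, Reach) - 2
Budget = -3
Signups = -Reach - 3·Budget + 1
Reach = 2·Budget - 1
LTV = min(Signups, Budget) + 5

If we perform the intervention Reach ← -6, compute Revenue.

Under do(Reach=-6), the mechanism Reach = 2·Budget - 1 is discarded; Reach is fixed at -6.
Clicks = -3·Reach + Budget - 1  [with Reach=-6, Budget=-3]  = 14
Revenue = |Clicks - Reach|  [with Clicks=14, Reach=-6]  = 20

20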